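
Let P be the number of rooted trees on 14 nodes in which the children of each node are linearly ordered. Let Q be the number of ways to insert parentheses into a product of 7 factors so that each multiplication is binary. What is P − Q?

742768

Rooted ordered (plane) trees on m nodes have m−1 edges and are counted by C_{m−1}; m = 14 gives C_13. So P = C_13 = 742900.
Bracketing 7 factors into binary products is counted by C_{7−1} = C_6. So Q = C_6 = 132.
P − Q = 742900 − 132 = 742768.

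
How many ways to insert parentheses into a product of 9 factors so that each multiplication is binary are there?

1430

Parenthesizations of m factors correspond to full binary trees with m leaves, counted by C_{m−1}; m = 9 gives C_8.
C_8 = 1430.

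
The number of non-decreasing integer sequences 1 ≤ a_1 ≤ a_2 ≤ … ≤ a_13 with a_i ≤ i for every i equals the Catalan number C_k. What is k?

Such sub-staircase sequences of length n are counted by C_n; here n = 13.

13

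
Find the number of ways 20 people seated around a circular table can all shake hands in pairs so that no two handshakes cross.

Non-crossing handshake pairings of 2n people are counted by C_n; 20 people gives n = 10.
C_10 = 16796.

16796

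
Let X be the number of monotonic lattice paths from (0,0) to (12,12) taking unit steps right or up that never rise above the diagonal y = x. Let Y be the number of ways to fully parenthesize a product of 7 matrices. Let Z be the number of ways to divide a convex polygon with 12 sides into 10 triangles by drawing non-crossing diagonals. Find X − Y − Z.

Monotone paths in an n×n grid that stay weakly below the diagonal are counted by C_n; here n = 12. So X = C_12 = 208012.
Parenthesizations of m factors correspond to full binary trees with m leaves, counted by C_{m−1}; m = 7 gives C_6. So Y = C_6 = 132.
Triangulations of a convex m-gon are counted by C_{m−2}; with m = 12 this is C_10. So Z = C_10 = 16796.
X − Y − Z = 208012 − 132 − 16796 = 191084.

191084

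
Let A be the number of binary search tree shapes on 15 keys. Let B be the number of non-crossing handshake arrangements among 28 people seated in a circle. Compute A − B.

There are C_n binary search tree shapes on n keys; with n = 15 that is C_15. So A = C_15 = 9694845.
Non-crossing handshake pairings of 2n people are counted by C_n; 28 people gives n = 14. So B = C_14 = 2674440.
A − B = 9694845 − 2674440 = 7020405.

7020405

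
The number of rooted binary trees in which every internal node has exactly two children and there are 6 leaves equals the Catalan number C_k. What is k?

5

Full binary trees with 6 leaves have 6−1 = 5 internal nodes, so there are C_5 of them.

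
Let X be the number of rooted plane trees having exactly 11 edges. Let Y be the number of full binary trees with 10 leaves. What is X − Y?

A rooted plane tree with 11 edges has 12 nodes, and the count is C_11. So X = C_11 = 58786.
A full binary tree with L leaves has L−1 internal nodes and is counted by C_{L−1}; L = 10 gives C_9. So Y = C_9 = 4862.
X − Y = 58786 − 4862 = 53924.

53924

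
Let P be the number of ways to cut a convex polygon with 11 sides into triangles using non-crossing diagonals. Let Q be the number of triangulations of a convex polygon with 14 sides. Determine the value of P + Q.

A convex 11-gon is triangulated into 9 triangles, and the number of such triangulations is the Catalan number C_{11−2} = C_9. So P = C_9 = 4862.
Triangulations of a convex m-gon are counted by C_{m−2}; with m = 14 this is C_12. So Q = C_12 = 208012.
P + Q = 4862 + 208012 = 212874.

212874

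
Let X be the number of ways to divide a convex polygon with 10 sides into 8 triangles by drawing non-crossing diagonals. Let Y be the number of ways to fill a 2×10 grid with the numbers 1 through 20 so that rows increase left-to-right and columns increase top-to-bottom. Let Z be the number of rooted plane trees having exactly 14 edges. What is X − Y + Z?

Triangulations of a convex m-gon are counted by C_{m−2}; with m = 10 this is C_8. So X = C_8 = 1430.
By the hook-length formula (or a Dyck-path bijection), SYT of shape 2×10 number C_10. So Y = C_10 = 16796.
A rooted plane tree with 14 edges has 15 nodes, and the count is C_14. So Z = C_14 = 2674440.
X − Y + Z = 1430 − 16796 + 2674440 = 2659074.

2659074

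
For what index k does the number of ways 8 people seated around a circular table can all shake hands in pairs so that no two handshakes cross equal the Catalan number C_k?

4

Non-crossing handshake pairings of 2n people are counted by C_n; 8 people gives n = 4.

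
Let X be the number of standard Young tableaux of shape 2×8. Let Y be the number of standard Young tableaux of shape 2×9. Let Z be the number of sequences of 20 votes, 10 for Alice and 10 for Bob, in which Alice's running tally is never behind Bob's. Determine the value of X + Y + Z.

By the hook-length formula (or a Dyck-path bijection), SYT of shape 2×8 number C_8. So X = C_8 = 1430.
By the hook-length formula (or a Dyck-path bijection), SYT of shape 2×9 number C_9. So Y = C_9 = 4862.
Reading a vote for the leader as '(' and for the other as ')' turns such a sequence into a balanced string of 10 pairs, so the count is C_10. So Z = C_10 = 16796.
X + Y + Z = 1430 + 4862 + 16796 = 23088.

23088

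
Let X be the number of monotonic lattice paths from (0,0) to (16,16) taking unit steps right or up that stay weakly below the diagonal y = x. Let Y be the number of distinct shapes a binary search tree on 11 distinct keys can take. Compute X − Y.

Sub-diagonal monotone paths from (0,0) to (16,16) biject with Dyck paths of semilength 16, giving C_16. So X = C_16 = 35357670.
There are C_n binary search tree shapes on n keys; with n = 11 that is C_11. So Y = C_11 = 58786.
X − Y = 35357670 − 58786 = 35298884.

35298884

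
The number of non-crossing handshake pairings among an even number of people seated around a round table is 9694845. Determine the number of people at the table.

30

Non-crossing handshake pairings of 2n people are counted by C_n. Since C_15 = 9694845, the index is 15.
So n = 15, and there are 2n = 30 people.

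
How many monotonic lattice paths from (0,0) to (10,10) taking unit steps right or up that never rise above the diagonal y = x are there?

16796

Monotone paths in an n×n grid that stay weakly below the diagonal are counted by C_n; here n = 10.
C_10 = C(20,10)/11 = 184756/11 = 16796.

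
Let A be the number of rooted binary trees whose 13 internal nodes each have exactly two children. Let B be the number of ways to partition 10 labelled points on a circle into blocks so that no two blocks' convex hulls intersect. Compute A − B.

Full binary trees with n internal nodes are counted by C_n; here n = 13. So A = C_13 = 742900.
Non-crossing partitions of an n-element set are counted by C_n; here n = 10. So B = C_10 = 16796.
A − B = 742900 − 16796 = 726104.

726104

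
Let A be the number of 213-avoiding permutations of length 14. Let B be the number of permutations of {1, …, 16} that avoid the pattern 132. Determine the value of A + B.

38032110

Permutations of [n] avoiding any single length-3 pattern are counted by C_n; here n = 14. So A = C_14 = 2674440.
Permutations of [n] avoiding any single length-3 pattern are counted by C_n; here n = 16. So B = C_16 = 35357670.
A + B = 2674440 + 35357670 = 38032110.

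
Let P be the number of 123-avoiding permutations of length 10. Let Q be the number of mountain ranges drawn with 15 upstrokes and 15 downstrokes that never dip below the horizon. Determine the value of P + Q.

9711641

For any fixed pattern of length 3, the pattern-avoiding permutations of [10] number C_10. So P = C_10 = 16796.
Paths of 15 up- and 15 down-steps that never dip below the axis are Dyck paths; their count is C_15. So Q = C_15 = 9694845.
P + Q = 16796 + 9694845 = 9711641.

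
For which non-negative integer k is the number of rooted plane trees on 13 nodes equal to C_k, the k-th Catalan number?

12

Rooted ordered (plane) trees on m nodes have m−1 edges and are counted by C_{m−1}; m = 13 gives C_12.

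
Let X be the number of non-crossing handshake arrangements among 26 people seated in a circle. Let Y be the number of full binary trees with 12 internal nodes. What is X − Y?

With 26 = 2·13 people, non-crossing handshake pairings are non-crossing perfect matchings on a circle, counted by C_13. So X = C_13 = 742900.
Full binary trees with n internal nodes are counted by C_n; here n = 12. So Y = C_12 = 208012.
X − Y = 742900 − 208012 = 534888.

534888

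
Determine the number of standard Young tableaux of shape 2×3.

5

Standard Young tableaux of shape 2×n are counted by C_n; here n = 3.
C_3 = C(6,3)/4 = 20/4 = 5.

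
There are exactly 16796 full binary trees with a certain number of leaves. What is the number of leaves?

11

Full binary trees with L leaves are counted by C_{L−1}. Since C_10 = 16796, the index is 10.
So the index is 10, and the number of leaves is 10 + 1 = 11.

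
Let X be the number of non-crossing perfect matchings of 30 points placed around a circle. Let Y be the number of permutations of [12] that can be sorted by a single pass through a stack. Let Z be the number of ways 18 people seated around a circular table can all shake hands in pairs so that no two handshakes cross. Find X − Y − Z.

9481971

Pairing 30 circle points by 15 non-crossing chords gives C_15 matchings. So X = C_15 = 9694845.
By Knuth's characterisation, the stack-sortable permutations of length 12 are the 231-avoiders, numbering C_12. So Y = C_12 = 208012.
With 18 = 2·9 people, non-crossing handshake pairings are non-crossing perfect matchings on a circle, counted by C_9. So Z = C_9 = 4862.
X − Y − Z = 9694845 − 208012 − 4862 = 9481971.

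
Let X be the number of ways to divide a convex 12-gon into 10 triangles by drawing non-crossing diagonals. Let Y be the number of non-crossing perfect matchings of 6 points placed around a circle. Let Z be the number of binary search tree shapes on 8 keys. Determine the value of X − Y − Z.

15361

Triangulations of a convex m-gon are counted by C_{m−2}; with m = 12 this is C_10. So X = C_10 = 16796.
Non-crossing perfect matchings of 2n points on a circle are counted by C_n; with 6 points, n = 3. So Y = C_3 = 5.
There are C_n binary search tree shapes on n keys; with n = 8 that is C_8. So Z = C_8 = 1430.
X − Y − Z = 16796 − 5 − 1430 = 15361.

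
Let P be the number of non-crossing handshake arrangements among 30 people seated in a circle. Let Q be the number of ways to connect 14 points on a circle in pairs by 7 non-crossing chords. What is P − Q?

9694416

With 30 = 2·15 people, non-crossing handshake pairings are non-crossing perfect matchings on a circle, counted by C_15. So P = C_15 = 9694845.
Non-crossing perfect matchings of 2n points on a circle are counted by C_n; with 14 points, n = 7. So Q = C_7 = 429.
P − Q = 9694845 − 429 = 9694416.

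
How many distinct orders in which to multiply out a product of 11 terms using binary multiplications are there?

16796

Ways to associate a product of 11 factors correspond to binary trees on 11 leaves, so the count is C_10.
C_10 = C(20,10)/11 = 184756/11 = 16796.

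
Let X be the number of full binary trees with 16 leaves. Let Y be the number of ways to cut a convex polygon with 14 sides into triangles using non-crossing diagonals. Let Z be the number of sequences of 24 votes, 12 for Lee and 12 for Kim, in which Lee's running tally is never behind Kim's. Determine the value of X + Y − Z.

Full binary trees with 16 leaves have 16−1 = 15 internal nodes, so there are C_15 of them. So X = C_15 = 9694845.
Triangulations of a convex m-gon are counted by C_{m−2}; with m = 14 this is C_12. So Y = C_12 = 208012.
Reading a vote for the leader as '(' and for the other as ')' turns such a sequence into a balanced string of 12 pairs, so the count is C_12. So Z = C_12 = 208012.
X + Y − Z = 9694845 + 208012 − 208012 = 9694845.

9694845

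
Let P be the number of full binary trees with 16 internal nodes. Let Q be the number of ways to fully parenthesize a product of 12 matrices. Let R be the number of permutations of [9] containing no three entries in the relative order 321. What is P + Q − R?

35411594

The number of full binary trees on 16 internal nodes is the Catalan number C_16. So P = C_16 = 35357670.
Bracketing 12 factors into binary products is counted by C_{12−1} = C_11. So Q = C_11 = 58786.
Permutations of [n] avoiding any single length-3 pattern are counted by C_n; here n = 9. So R = C_9 = 4862.
P + Q − R = 35357670 + 58786 − 4862 = 35411594.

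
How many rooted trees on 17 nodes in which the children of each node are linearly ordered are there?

Rooted ordered (plane) trees on m nodes have m−1 edges and are counted by C_{m−1}; m = 17 gives C_16.
C_16 = C_15 · 2(2·15+1)/(15+2) = 9694845 · 62/17 = 35357670.

35357670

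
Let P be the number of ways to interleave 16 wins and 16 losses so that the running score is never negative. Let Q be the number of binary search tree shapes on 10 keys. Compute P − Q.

35340874

Ballot sequences with n votes each where one side never trails are Dyck words, counted by C_n; here n = 16. So P = C_16 = 35357670.
Rooted binary trees with 10 nodes (each child slot possibly empty) number C_10. So Q = C_10 = 16796.
P − Q = 35357670 − 16796 = 35340874.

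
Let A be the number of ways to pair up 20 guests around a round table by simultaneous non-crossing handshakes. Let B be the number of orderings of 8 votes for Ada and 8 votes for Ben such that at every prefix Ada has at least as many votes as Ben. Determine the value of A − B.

15366

Non-crossing handshake pairings of 2n people are counted by C_n; 20 people gives n = 10. So A = C_10 = 16796.
Reading a vote for the leader as '(' and for the other as ')' turns such a sequence into a balanced string of 8 pairs, so the count is C_8. So B = C_8 = 1430.
A − B = 16796 − 1430 = 15366.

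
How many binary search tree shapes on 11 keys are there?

Rooted binary trees with 11 nodes (each child slot possibly empty) number C_11.
C_11 = C(22,11)/12 = 705432/12 = 58786.

58786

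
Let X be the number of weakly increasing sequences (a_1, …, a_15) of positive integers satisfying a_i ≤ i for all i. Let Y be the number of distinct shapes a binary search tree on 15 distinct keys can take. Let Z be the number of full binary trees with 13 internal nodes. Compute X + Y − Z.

Such sub-staircase sequences of length n are counted by C_n; here n = 15. So X = C_15 = 9694845.
There are C_n binary search tree shapes on n keys; with n = 15 that is C_15. So Y = C_15 = 9694845.
The number of full binary trees on 13 internal nodes is the Catalan number C_13. So Z = C_13 = 742900.
X + Y − Z = 9694845 + 9694845 − 742900 = 18646790.

18646790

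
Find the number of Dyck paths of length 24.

208012

A Dyck path with 12 up-steps and 12 down-steps has semilength 12, so there are C_12 of them.
C_12 = 208012.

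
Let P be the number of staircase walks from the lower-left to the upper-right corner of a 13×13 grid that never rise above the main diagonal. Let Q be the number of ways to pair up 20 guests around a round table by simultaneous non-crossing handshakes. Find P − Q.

Monotone paths in an n×n grid that stay weakly below the diagonal are counted by C_n; here n = 13. So P = C_13 = 742900.
With 20 = 2·10 people, non-crossing handshake pairings are non-crossing perfect matchings on a circle, counted by C_10. So Q = C_10 = 16796.
P − Q = 742900 − 16796 = 726104.

726104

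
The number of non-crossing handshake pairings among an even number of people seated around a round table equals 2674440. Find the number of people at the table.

28

Non-crossing handshake pairings of 2n people are counted by C_n; 2674440 = C_14.
So n = 14, and there are 2n = 28 people.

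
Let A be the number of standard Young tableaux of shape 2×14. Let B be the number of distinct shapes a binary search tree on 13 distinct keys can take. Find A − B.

By the hook-length formula (or a Dyck-path bijection), SYT of shape 2×14 number C_14. So A = C_14 = 2674440.
There are C_n binary search tree shapes on n keys; with n = 13 that is C_13. So B = C_13 = 742900.
A − B = 2674440 − 742900 = 1931540.

1931540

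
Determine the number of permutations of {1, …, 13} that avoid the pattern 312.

742900

Permutations of [n] avoiding any single length-3 pattern are counted by C_n; here n = 13.
C_13 = C_12 · 2(2·12+1)/(12+2) = 208012 · 50/14 = 742900.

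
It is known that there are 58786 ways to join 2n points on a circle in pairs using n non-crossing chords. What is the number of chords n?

Non-crossing pairings of 2n points on a circle are counted by C_n, and C_11 = 58786.

11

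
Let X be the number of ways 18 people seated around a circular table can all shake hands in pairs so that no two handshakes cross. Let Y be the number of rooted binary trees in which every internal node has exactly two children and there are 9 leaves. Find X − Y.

With 18 = 2·9 people, non-crossing handshake pairings are non-crossing perfect matchings on a circle, counted by C_9. So X = C_9 = 4862.
Full binary trees with 9 leaves have 9−1 = 8 internal nodes, so there are C_8 of them. So Y = C_8 = 1430.
X − Y = 4862 − 1430 = 3432.

3432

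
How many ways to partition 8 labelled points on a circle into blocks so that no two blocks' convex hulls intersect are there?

Non-crossing partitions of an n-element set are counted by C_n; here n = 8.
C_8 = C_7 · 2(2·7+1)/(7+2) = 429 · 30/9 = 1430.

1430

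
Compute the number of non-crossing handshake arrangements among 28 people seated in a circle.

Non-crossing handshake pairings of 2n people are counted by C_n; 28 people gives n = 14.
C_14 = C(28,14)/15 = 40116600/15 = 2674440.

2674440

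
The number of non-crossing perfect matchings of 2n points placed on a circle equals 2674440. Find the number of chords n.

14

Non-crossing pairings of 2n points on a circle are counted by C_n, and C_14 = 2674440.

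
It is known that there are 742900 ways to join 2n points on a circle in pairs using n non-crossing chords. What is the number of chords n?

13

Non-crossing pairings of 2n points on a circle are counted by C_n; 742900 = C_13.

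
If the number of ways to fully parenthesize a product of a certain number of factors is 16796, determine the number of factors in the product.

Parenthesizations of m factors are counted by C_{m−1}. Since C_10 = 16796, the index is 10.
So the index is 10, and the number of factors is 10 + 1 = 11.

11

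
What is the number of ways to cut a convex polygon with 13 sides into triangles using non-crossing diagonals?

A convex 13-gon is triangulated into 11 triangles, and the number of such triangulations is the Catalan number C_{13−2} = C_11.
C_11 = C_10 · 2(2·10+1)/(10+2) = 16796 · 42/12 = 58786.

58786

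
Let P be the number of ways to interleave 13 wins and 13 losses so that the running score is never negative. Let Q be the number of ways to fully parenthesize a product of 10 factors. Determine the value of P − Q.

Ballot sequences with n votes each where one side never trails are Dyck words, counted by C_n; here n = 13. So P = C_13 = 742900.
Parenthesizations of m factors correspond to full binary trees with m leaves, counted by C_{m−1}; m = 10 gives C_9. So Q = C_9 = 4862.
P − Q = 742900 − 4862 = 738038.

738038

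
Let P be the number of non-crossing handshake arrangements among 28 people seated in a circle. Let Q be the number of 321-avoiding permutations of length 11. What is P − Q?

With 28 = 2·14 people, non-crossing handshake pairings are non-crossing perfect matchings on a circle, counted by C_14. So P = C_14 = 2674440.
Permutations of [n] avoiding any single length-3 pattern are counted by C_n; here n = 11. So Q = C_11 = 58786.
P − Q = 2674440 − 58786 = 2615654.

2615654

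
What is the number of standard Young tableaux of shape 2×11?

By the hook-length formula (or a Dyck-path bijection), SYT of shape 2×11 number C_11.
C_11 = C_10 · 2(2·10+1)/(10+2) = 16796 · 42/12 = 58786.

58786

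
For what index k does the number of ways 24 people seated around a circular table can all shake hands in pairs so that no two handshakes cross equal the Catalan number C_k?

Non-crossing handshake pairings of 2n people are counted by C_n; 24 people gives n = 12.

12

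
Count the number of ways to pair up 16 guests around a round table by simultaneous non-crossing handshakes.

Non-crossing handshake pairings of 2n people are counted by C_n; 16 people gives n = 8.
C_8 = 1430.

1430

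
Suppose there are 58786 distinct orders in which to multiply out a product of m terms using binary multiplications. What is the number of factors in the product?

12

Parenthesizations of m factors are counted by C_{m−1}. The Catalan number equal to 58786 is C_11.
So the index is 11, and the number of factors is 11 + 1 = 12.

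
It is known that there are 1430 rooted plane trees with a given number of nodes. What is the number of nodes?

Rooted ordered trees on m nodes are counted by C_{m−1}, and C_8 = 1430.
So the index is 8, and the number of nodes is 8 + 1 = 9.

9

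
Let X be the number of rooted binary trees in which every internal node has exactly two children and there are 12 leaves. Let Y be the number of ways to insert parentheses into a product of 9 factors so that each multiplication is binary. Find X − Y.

A full binary tree with L leaves has L−1 internal nodes and is counted by C_{L−1}; L = 12 gives C_11. So X = C_11 = 58786.
Ways to associate a product of 9 factors correspond to binary trees on 9 leaves, so the count is C_8. So Y = C_8 = 1430.
X − Y = 58786 − 1430 = 57356.

57356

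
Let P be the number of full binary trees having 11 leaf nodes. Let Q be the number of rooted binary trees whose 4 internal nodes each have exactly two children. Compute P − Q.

Full binary trees with 11 leaves have 11−1 = 10 internal nodes, so there are C_10 of them. So P = C_10 = 16796.
Full binary trees with n internal nodes are counted by C_n; here n = 4. So Q = C_4 = 14.
P − Q = 16796 − 14 = 16782.

16782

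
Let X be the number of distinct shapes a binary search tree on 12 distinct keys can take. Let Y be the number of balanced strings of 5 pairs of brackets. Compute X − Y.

There are C_n binary search tree shapes on n keys; with n = 12 that is C_12. So X = C_12 = 208012.
Balanced strings of n pairs of brackets are counted by C_n; here n = 5. So Y = C_5 = 42.
X − Y = 208012 − 42 = 207970.

207970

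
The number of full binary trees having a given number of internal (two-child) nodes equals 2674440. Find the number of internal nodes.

Full binary trees with n internal nodes are counted by C_n; 2674440 = C_14.

14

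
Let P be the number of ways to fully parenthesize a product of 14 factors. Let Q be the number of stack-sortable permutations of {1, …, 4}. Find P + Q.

Bracketing 14 factors into binary products is counted by C_{14−1} = C_13. So P = C_13 = 742900.
Stack-sortable permutations are exactly the 231-avoiding ones, counted by C_n; here n = 4. So Q = C_4 = 14.
P + Q = 742900 + 14 = 742914.

742914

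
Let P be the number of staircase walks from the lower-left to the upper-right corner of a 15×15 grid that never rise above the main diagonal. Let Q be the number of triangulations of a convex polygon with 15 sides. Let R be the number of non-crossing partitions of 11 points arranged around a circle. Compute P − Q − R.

Monotone paths in an n×n grid that stay weakly below the diagonal are counted by C_n; here n = 15. So P = C_15 = 9694845.
A convex 15-gon is triangulated into 13 triangles, and the number of such triangulations is the Catalan number C_{15−2} = C_13. So Q = C_13 = 742900.
The non-crossing partitions of [11] form a lattice of size C_11. So R = C_11 = 58786.
P − Q − R = 9694845 − 742900 − 58786 = 8893159.

8893159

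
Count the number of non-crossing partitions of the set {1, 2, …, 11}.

58786

Non-crossing partitions of an n-element set are counted by C_n; here n = 11.
C_11 = C(22,11)/12 = 705432/12 = 58786.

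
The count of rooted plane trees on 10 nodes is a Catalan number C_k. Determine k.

9

A rooted plane tree on 10 nodes has 9 edges, and such trees are counted by C_9.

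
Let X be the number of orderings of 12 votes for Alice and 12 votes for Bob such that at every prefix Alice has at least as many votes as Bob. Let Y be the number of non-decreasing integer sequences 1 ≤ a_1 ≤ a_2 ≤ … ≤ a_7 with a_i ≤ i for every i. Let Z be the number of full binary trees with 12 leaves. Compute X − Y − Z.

148797

Ballot sequences with n votes each where one side never trails are Dyck words, counted by C_n; here n = 12. So X = C_12 = 208012.
Such sub-staircase sequences of length n are counted by C_n; here n = 7. So Y = C_7 = 429.
A full binary tree with L leaves has L−1 internal nodes and is counted by C_{L−1}; L = 12 gives C_11. So Z = C_11 = 58786.
X − Y − Z = 208012 − 429 − 58786 = 148797.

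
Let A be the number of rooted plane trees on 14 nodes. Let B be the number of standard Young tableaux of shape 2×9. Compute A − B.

A rooted plane tree on 14 nodes has 13 edges, and such trees are counted by C_13. So A = C_13 = 742900.
Standard Young tableaux of shape 2×n are counted by C_n; here n = 9. So B = C_9 = 4862.
A − B = 742900 − 4862 = 738038.

738038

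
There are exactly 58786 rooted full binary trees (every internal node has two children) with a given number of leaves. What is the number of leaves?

Full binary trees with L leaves are counted by C_{L−1}; 58786 = C_11.
So the index is 11, and the number of leaves is 11 + 1 = 12.

12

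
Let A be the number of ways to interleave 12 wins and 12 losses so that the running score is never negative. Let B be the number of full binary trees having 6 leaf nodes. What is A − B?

Ballot sequences with n votes each where one side never trails are Dyck words, counted by C_n; here n = 12. So A = C_12 = 208012.
A full binary tree with L leaves has L−1 internal nodes and is counted by C_{L−1}; L = 6 gives C_5. So B = C_5 = 42.
A − B = 208012 − 42 = 207970.

207970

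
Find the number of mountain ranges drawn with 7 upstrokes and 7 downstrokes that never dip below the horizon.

Paths of 7 up- and 7 down-steps that never dip below the axis are Dyck paths; their count is C_7.
C_7 = C(14,7)/8 = 3432/8 = 429.

429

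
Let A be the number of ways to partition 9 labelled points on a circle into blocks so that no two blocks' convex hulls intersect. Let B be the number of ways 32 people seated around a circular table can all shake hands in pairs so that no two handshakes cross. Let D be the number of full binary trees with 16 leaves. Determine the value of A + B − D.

Non-crossing partitions of an n-element set are counted by C_n; here n = 9. So A = C_9 = 4862.
With 32 = 2·16 people, non-crossing handshake pairings are non-crossing perfect matchings on a circle, counted by C_16. So B = C_16 = 35357670.
Full binary trees with 16 leaves have 16−1 = 15 internal nodes, so there are C_15 of them. So D = C_15 = 9694845.
A + B − D = 4862 + 35357670 − 9694845 = 25667687.

25667687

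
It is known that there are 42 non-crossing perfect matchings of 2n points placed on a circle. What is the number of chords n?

5

Non-crossing pairings of 2n points on a circle are counted by C_n. Since C_5 = 42, the index is 5.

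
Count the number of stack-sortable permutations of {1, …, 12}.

208012

By Knuth's characterisation, the stack-sortable permutations of length 12 are the 231-avoiders, numbering C_12.
C_12 = C_11 · 2(2·11+1)/(11+2) = 58786 · 46/13 = 208012.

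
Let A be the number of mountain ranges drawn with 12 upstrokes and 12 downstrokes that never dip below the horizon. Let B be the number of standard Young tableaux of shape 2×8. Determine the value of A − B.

206582

A Dyck path with 12 up-steps and 12 down-steps has semilength 12, so there are C_12 of them. So A = C_12 = 208012.
Standard Young tableaux of shape 2×n are counted by C_n; here n = 8. So B = C_8 = 1430.
A − B = 208012 − 1430 = 206582.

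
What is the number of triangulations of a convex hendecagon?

The number of triangulations of an 11-gon is the Catalan number C_9 (index = sides − 2).
C_9 = C_8 · 2(2·8+1)/(8+2) = 1430 · 34/10 = 4862.

4862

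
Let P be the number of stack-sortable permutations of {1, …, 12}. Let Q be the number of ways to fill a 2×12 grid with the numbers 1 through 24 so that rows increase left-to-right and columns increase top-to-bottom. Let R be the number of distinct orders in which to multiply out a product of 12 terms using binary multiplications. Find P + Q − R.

Stack-sortable permutations are exactly the 231-avoiding ones, counted by C_n; here n = 12. So P = C_12 = 208012.
Standard Young tableaux of shape 2×n are counted by C_n; here n = 12. So Q = C_12 = 208012.
Bracketing 12 factors into binary products is counted by C_{12−1} = C_11. So R = C_11 = 58786.
P + Q − R = 208012 + 208012 − 58786 = 357238.

357238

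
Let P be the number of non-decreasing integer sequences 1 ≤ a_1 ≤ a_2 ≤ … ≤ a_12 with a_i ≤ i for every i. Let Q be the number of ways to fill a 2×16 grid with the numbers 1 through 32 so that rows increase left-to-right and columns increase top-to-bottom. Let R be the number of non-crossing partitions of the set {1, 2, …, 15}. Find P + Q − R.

Weakly increasing sequences with a_i ≤ i biject with Dyck paths of semilength 12, so there are C_12. So P = C_12 = 208012.
By the hook-length formula (or a Dyck-path bijection), SYT of shape 2×16 number C_16. So Q = C_16 = 35357670.
The non-crossing partitions of [15] form a lattice of size C_15. So R = C_15 = 9694845.
P + Q − R = 208012 + 35357670 − 9694845 = 25870837.

25870837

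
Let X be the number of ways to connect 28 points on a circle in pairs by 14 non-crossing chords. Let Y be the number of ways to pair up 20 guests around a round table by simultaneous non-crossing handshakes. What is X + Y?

2691236

Pairing 28 circle points by 14 non-crossing chords gives C_14 matchings. So X = C_14 = 2674440.
With 20 = 2·10 people, non-crossing handshake pairings are non-crossing perfect matchings on a circle, counted by C_10. So Y = C_10 = 16796.
X + Y = 2674440 + 16796 = 2691236.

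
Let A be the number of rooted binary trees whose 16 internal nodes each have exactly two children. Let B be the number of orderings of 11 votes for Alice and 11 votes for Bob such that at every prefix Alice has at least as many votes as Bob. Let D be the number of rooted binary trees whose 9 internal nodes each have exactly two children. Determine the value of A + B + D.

The number of full binary trees on 16 internal nodes is the Catalan number C_16. So A = C_16 = 35357670.
Ballot sequences with n votes each where one side never trails are Dyck words, counted by C_n; here n = 11. So B = C_11 = 58786.
The number of full binary trees on 9 internal nodes is the Catalan number C_9. So D = C_9 = 4862.
A + B + D = 35357670 + 58786 + 4862 = 35421318.

35421318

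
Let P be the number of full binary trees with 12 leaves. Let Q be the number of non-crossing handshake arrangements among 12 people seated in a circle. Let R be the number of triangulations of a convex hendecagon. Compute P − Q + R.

A full binary tree with L leaves has L−1 internal nodes and is counted by C_{L−1}; L = 12 gives C_11. So P = C_11 = 58786.
Non-crossing handshake pairings of 2n people are counted by C_n; 12 people gives n = 6. So Q = C_6 = 132.
The number of triangulations of an 11-gon is the Catalan number C_9 (index = sides − 2). So R = C_9 = 4862.
P − Q + R = 58786 − 132 + 4862 = 63516.

63516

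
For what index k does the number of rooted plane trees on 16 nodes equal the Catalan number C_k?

15

A rooted plane tree on 16 nodes has 15 edges, and such trees are counted by C_15.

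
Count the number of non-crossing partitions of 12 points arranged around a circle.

Non-crossing partitions of an n-element set are counted by C_n; here n = 12.
C_12 = C(24,12)/13 = 2704156/13 = 208012.

208012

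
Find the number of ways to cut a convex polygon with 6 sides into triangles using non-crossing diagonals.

14

Triangulations of a convex m-gon are counted by C_{m−2}; with m = 6 this is C_4.
C_4 = C(8,4)/5 = 70/5 = 14.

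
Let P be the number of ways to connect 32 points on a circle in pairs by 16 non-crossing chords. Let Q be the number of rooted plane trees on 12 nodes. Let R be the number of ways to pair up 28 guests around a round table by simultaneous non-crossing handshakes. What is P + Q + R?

Non-crossing perfect matchings of 2n points on a circle are counted by C_n; with 32 points, n = 16. So P = C_16 = 35357670.
A rooted plane tree on 12 nodes has 11 edges, and such trees are counted by C_11. So Q = C_11 = 58786.
Non-crossing handshake pairings of 2n people are counted by C_n; 28 people gives n = 14. So R = C_14 = 2674440.
P + Q + R = 35357670 + 58786 + 2674440 = 38090896.

38090896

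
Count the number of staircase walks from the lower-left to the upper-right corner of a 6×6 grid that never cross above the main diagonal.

Monotone paths in an n×n grid that stay weakly below the diagonal are counted by C_n; here n = 6.
C_6 = 132.

132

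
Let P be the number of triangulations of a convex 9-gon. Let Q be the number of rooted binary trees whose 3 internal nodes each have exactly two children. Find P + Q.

A convex 9-gon is triangulated into 7 triangles, and the number of such triangulations is the Catalan number C_{9−2} = C_7. So P = C_7 = 429.
The number of full binary trees on 3 internal nodes is the Catalan number C_3. So Q = C_3 = 5.
P + Q = 429 + 5 = 434.

434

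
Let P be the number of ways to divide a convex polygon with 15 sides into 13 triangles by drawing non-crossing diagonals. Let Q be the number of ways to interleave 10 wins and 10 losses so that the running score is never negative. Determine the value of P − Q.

726104

The number of triangulations of a 15-gon is the Catalan number C_13 (index = sides − 2). So P = C_13 = 742900.
Reading a vote for the leader as '(' and for the other as ')' turns such a sequence into a balanced string of 10 pairs, so the count is C_10. So Q = C_10 = 16796.
P − Q = 742900 − 16796 = 726104.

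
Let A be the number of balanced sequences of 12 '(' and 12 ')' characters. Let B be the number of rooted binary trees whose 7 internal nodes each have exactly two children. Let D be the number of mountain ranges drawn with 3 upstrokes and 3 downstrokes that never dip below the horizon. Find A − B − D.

207578

With 12 pairs the number of balanced bracket strings is the Catalan number C_12. So A = C_12 = 208012.
The number of full binary trees on 7 internal nodes is the Catalan number C_7. So B = C_7 = 429.
Paths of 3 up- and 3 down-steps that never dip below the axis are Dyck paths; their count is C_3. So D = C_3 = 5.
A − B − D = 208012 − 429 − 5 = 207578.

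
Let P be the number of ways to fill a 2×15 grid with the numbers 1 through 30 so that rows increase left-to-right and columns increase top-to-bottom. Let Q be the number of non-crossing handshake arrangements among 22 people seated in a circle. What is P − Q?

9636059

By the hook-length formula (or a Dyck-path bijection), SYT of shape 2×15 number C_15. So P = C_15 = 9694845.
With 22 = 2·11 people, non-crossing handshake pairings are non-crossing perfect matchings on a circle, counted by C_11. So Q = C_11 = 58786.
P − Q = 9694845 − 58786 = 9636059.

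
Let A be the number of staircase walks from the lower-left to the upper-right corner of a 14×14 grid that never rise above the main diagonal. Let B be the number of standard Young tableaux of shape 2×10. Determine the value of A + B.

2691236

Monotone paths in an n×n grid that stay weakly below the diagonal are counted by C_n; here n = 14. So A = C_14 = 2674440.
Standard Young tableaux of shape 2×n are counted by C_n; here n = 10. So B = C_10 = 16796.
A + B = 2674440 + 16796 = 2691236.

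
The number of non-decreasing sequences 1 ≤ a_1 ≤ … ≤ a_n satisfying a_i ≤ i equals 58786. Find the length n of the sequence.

Such sub-staircase sequences of length n are counted by C_n. The Catalan number equal to 58786 is C_11.

11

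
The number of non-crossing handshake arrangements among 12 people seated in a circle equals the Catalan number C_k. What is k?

6

With 12 = 2·6 people, non-crossing handshake pairings are non-crossing perfect matchings on a circle, counted by C_6.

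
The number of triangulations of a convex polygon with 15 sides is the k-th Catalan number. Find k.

Triangulations of a convex m-gon are counted by C_{m−2}; with m = 15 this is C_13.

13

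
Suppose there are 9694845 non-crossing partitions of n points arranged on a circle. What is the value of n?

Non-crossing partitions of [n] are counted by C_n. The Catalan number equal to 9694845 is C_15.

15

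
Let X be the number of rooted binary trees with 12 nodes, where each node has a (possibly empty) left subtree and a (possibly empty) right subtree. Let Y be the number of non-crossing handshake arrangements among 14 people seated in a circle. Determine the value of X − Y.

Rooted binary trees with 12 nodes (each child slot possibly empty) number C_12. So X = C_12 = 208012.
Non-crossing handshake pairings of 2n people are counted by C_n; 14 people gives n = 7. So Y = C_7 = 429.
X − Y = 208012 − 429 = 207583.

207583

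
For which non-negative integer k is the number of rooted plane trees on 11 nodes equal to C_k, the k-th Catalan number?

A rooted plane tree on 11 nodes has 10 edges, and such trees are counted by C_10.

10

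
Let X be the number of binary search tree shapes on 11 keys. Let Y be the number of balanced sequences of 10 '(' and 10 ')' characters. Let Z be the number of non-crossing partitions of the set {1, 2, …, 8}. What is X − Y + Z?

43420

Rooted binary trees with 11 nodes (each child slot possibly empty) number C_11. So X = C_11 = 58786.
Balanced strings of n pairs of brackets are counted by C_n; here n = 10. So Y = C_10 = 16796.
The non-crossing partitions of [8] form a lattice of size C_8. So Z = C_8 = 1430.
X − Y + Z = 58786 − 16796 + 1430 = 43420.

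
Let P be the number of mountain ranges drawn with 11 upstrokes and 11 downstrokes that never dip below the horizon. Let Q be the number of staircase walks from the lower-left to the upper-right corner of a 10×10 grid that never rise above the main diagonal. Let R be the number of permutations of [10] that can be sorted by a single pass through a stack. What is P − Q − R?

Paths of 11 up- and 11 down-steps that never dip below the axis are Dyck paths; their count is C_11. So P = C_11 = 58786.
Monotone paths in an n×n grid that stay weakly below the diagonal are counted by C_n; here n = 10. So Q = C_10 = 16796.
Stack-sortable permutations are exactly the 231-avoiding ones, counted by C_n; here n = 10. So R = C_10 = 16796.
P − Q − R = 58786 − 16796 − 16796 = 25194.

25194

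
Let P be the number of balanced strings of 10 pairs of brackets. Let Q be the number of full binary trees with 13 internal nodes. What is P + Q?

With 10 pairs the number of balanced bracket strings is the Catalan number C_10. So P = C_10 = 16796.
Full binary trees with n internal nodes are counted by C_n; here n = 13. So Q = C_13 = 742900.
P + Q = 16796 + 742900 = 759696.

759696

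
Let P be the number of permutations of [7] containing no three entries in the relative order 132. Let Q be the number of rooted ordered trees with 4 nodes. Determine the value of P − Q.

424

For any fixed pattern of length 3, the pattern-avoiding permutations of [7] number C_7. So P = C_7 = 429.
A rooted plane tree on 4 nodes has 3 edges, and such trees are counted by C_3. So Q = C_3 = 5.
P − Q = 429 − 5 = 424.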